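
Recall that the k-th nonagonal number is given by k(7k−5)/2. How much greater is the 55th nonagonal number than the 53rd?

55·(7·55 − 5)/2 = 10450 and 53·(7·53 − 5)/2 = 9699.
Difference: 10450 − 9699 = 751.

751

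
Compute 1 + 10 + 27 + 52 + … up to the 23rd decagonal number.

Σ i(4i−3) = 4Σi² − 3Σi over i = 1..23.
Σi = 276 and Σi² = 4324.
4·4324 − 3·276 = 16468.

16468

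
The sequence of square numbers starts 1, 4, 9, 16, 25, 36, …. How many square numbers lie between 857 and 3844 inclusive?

33

The n-th square number is n².
Smallest index with value ≥ 857: n = 30 (giving 900).
Largest index with value ≤ 3844: n = 62 (giving 3844).
Indices 30 through 62: 33 terms.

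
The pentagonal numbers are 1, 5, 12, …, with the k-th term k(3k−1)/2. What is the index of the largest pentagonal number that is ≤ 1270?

Solve n(3n−1)/2 ≤ 1270 for integer n.
n = 29 gives 1247 ≤ 1270, while n = 30 gives 1335 > 1270; so the answer is index 29.

29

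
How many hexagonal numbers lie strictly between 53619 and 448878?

310

The n-th hexagonal number is n(2n−1).
Smallest index with value > 53619: n = 164 (giving 53628).
Largest index with value < 448878: n = 473 (giving 446985).
Indices 164 through 473: 310 terms.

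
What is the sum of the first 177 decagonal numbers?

7409161

Σ i(4i−3) = 4Σi² − 3Σi over i = 1..177.
Σi = 15753 and Σi² = 1864105.
4·1864105 − 3·15753 = 7409161.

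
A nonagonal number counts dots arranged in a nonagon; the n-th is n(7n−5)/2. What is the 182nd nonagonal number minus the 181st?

1268

Consecutive nonagonal numbers differ by 7n − 6: here 7·182 − 6 = 1268.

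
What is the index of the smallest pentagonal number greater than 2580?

Solve n(3n−1)/2 > 2580 for integer n.
The largest n with value ≤ 2580 is 41 (since 2501 ≤ 2580 < 2625), so the first above is n = 42, value 2625.

42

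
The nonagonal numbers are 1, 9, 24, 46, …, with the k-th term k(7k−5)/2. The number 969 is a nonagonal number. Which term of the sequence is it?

Set n(7n−5)/2 = 969, giving 7n² − 5n − 1938 = 0.
So n = (5 + 233) / 14 = 238/14 = 17.
Check: 17·(7·17 − 5)/2 = 969. ✓

17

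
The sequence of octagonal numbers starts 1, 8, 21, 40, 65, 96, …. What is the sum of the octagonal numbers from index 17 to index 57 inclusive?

182573

Σ i(3i−2) = 3Σi² − 2Σi over i = 17..57.
Σi = 1653 − 136 = 1517 and Σi² = 63365 − 1496 = 61869.
3·61869 − 2·1517 = 182573.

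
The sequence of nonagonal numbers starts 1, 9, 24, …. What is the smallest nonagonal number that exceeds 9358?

9699

Solve n(7n−5)/2 > 9358 for integer n.
The largest n with value ≤ 9358 is 52 (since 9334 ≤ 9358 < 9699), so the first above is n = 53, value 9699.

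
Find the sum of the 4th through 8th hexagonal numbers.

Σ i(2i−1) = 2Σi² − Σi over i = 4..8.
Σi = 36 − 6 = 30 and Σi² = 204 − 14 = 190.
2·190 − 1·30 = 350.

350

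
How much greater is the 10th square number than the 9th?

19

n² − (n−1)² = 2n − 1, so 10² − 9² = 2·10 − 1 = 19.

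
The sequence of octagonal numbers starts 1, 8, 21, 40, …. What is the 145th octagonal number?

The 145th octagonal number is n(3n−2) with n = 145.
145·(3·145 − 2) = 145·433 = 62785.

62785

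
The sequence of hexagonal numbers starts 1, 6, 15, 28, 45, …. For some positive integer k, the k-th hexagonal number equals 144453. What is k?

269

Set n(2n−1) = 144453, giving 2n² − n − 144453 = 0.
So n = (1 + 1075) / 4 = 1076/4 = 269.
Check: 269·(2·269 − 1) = 144453. ✓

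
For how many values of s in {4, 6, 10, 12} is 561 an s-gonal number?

s = 4: P(4, 23) = 529 and P(4, 24) = 576; 561 is not s-gonal.
s = 6: P(6, 17) = 561. ✓
s = 10: P(10, 12) = 540 and P(10, 13) = 637; 561 is not s-gonal.
s = 12: P(12, 11) = 561. ✓
Hits: s ∈ {6, 12} → 2.

2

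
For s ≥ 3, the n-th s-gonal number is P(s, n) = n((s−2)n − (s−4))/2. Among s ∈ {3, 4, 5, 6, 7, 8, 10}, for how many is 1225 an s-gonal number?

3

s = 3: P(3, 49) = 1225. ✓
s = 4: P(4, 35) = 1225. ✓
s = 5: P(5, 28) = 1162 and P(5, 29) = 1247; 1225 is not s-gonal.
s = 6: P(6, 25) = 1225. ✓
s = 7: P(7, 22) = 1177 and P(7, 23) = 1288; 1225 is not s-gonal.
s = 8: P(8, 20) = 1160 and P(8, 21) = 1281; 1225 is not s-gonal.
s = 10: P(10, 17) = 1105 and P(10, 18) = 1242; 1225 is not s-gonal.
Hits: s ∈ {3, 4, 6} → 3.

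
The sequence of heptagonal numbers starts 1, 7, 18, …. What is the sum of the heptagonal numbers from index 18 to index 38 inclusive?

42203

Σ i(5i−3)/2 = (5Σi² − 3Σi) / 2 over i = 18..38.
Σi = 741 − 153 = 588 and Σi² = 19019 − 1785 = 17234.
(5·17234 − 3·588) / 2 = 84406/2 = 42203.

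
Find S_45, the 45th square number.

The 45th square number is n² with n = 45.
45² = 2025.

2025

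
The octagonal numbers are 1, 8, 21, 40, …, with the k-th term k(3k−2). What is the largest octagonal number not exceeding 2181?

Solve n(3n−2) ≤ 2181 for integer n.
n = 27 gives 2133 ≤ 2181, while n = 28 gives 2296 > 2181; so the answer is 2133.

2133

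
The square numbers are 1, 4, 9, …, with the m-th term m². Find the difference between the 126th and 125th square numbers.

251

n² − (n−1)² = 2n − 1, so 126² − 125² = 2·126 − 1 = 251.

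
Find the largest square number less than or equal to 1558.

1521

Solve n² ≤ 1558 for integer n.
n = 39 gives 1521 ≤ 1558, while n = 40 gives 1600 > 1558; so the answer is 1521.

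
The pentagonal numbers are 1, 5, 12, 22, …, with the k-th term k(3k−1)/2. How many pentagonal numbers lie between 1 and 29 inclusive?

The n-th pentagonal number is n(3n−1)/2.
Smallest index with value ≥ 1: n = 1 (giving 1).
Largest index with value ≤ 29: n = 4 (giving 22).
Indices 1 through 4: 4 terms.

4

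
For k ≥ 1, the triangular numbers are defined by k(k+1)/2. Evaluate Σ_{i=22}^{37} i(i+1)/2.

Σ i(i+1)/2 = (Σi² + Σi) / 2 over i = 22..37.
Σi = 703 − 231 = 472 and Σi² = 17575 − 3311 = 14264.
(1·14264 + 1·472) / 2 = 14736/2 = 7368.

7368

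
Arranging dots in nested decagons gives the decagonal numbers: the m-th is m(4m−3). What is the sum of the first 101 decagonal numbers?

1378751

Σ i(4i−3) = 4Σi² − 3Σi over i = 1..101.
Σi = 5151 and Σi² = 348551.
4·348551 − 3·5151 = 1378751.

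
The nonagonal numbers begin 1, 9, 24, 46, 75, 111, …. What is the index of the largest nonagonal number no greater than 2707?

Solve n(7n−5)/2 ≤ 2707 for integer n.
n = 28 gives 2674 ≤ 2707, while n = 29 gives 2871 > 2707; so the answer is index 28.

28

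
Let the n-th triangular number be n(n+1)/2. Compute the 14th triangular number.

The 14th triangular number is n(n+1)/2 with n = 14.
14·15/2 = 210/2 = 105.

105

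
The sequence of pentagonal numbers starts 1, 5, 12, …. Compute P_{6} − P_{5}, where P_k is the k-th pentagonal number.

Consecutive pentagonal numbers differ by 3n − 2: here 3·6 − 2 = 16.

16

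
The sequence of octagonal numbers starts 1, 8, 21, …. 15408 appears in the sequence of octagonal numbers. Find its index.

Set n(3n−2) = 15408, giving 3n² − 2n − 15408 = 0.
So n = (2 + 430) / 6 = 432/6 = 72.

72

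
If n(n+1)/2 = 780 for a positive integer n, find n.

Set n(n+1)/2 = 780, giving n² + n − 1560 = 0.
The discriminant is 1 + 8·780 = 6241, and √6241 = 79.
So n = (-1 + 79) / 2 = 78/2 = 39.
Check: 39·40/2 = 780. ✓

39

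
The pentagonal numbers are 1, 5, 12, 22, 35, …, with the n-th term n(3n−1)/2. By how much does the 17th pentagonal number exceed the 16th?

49

Consecutive pentagonal numbers differ by 3n − 2: here 3·17 − 2 = 49.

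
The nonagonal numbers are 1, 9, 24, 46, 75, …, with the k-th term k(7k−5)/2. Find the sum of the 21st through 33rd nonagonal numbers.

Σ i(7i−5)/2 = (7Σi² − 5Σi) / 2 over i = 21..33.
Σi = 561 − 210 = 351 and Σi² = 12529 − 2870 = 9659.
(7·9659 − 5·351) / 2 = 65858/2 = 32929.

32929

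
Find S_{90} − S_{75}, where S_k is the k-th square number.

2475

90² = 8100 and 75² = 5625.
Difference: 8100 − 5625 = 2475.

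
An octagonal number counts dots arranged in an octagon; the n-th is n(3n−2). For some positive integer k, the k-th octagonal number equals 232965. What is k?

Set n(3n−2) = 232965, giving 3n² − 2n − 232965 = 0.
The discriminant is 4 + 12·232965 = 2795584, and √2795584 = 1672.
So n = (2 + 1672) / 6 = 1674/6 = 279.
Check: 279·(3·279 − 2) = 232965. ✓

279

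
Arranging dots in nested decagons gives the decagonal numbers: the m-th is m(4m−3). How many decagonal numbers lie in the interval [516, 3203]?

17

The n-th decagonal number is n(4n−3).
Smallest index with value ≥ 516: n = 12 (giving 540).
Largest index with value ≤ 3203: n = 28 (giving 3052).
Indices 12 through 28: 17 terms.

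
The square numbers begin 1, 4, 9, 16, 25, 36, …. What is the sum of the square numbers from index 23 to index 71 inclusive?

118041

Σ_{i=23}^{71} i² = 121836 − 3795 = 118041.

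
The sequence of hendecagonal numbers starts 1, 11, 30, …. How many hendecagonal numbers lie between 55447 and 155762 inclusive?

The n-th hendecagonal number is n(9n−7)/2.
Smallest index with value ≥ 55447: n = 112 (giving 56056).
Largest index with value ≤ 155762: n = 186 (giving 155031).
Indices 112 through 186: 75 terms.

75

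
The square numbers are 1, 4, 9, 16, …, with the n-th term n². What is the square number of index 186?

34596

186² = 34596.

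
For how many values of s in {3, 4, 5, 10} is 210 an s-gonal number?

2

s = 3: P(3, 20) = 210. ✓
s = 4: P(4, 14) = 196 and P(4, 15) = 225; 210 is not s-gonal.
s = 5: P(5, 12) = 210. ✓
s = 10: P(10, 7) = 175 and P(10, 8) = 232; 210 is not s-gonal.
Hits: s ∈ {3, 5} → 2.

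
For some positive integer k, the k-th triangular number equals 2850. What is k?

75

Set n(n+1)/2 = 2850, giving n² + n − 5700 = 0.
So n = (-1 + 151) / 2 = 150/2 = 75.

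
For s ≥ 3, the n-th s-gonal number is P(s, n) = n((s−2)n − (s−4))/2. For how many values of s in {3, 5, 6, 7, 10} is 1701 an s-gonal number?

1

s = 3: P(3, 57) = 1653 and P(3, 58) = 1711; 1701 is not s-gonal.
s = 5: P(5, 33) = 1617 and P(5, 34) = 1717; 1701 is not s-gonal.
s = 6: P(6, 29) = 1653 and P(6, 30) = 1770; 1701 is not s-gonal.
s = 7: P(7, 26) = 1651 and P(7, 27) = 1782; 1701 is not s-gonal.
s = 10: P(10, 21) = 1701. ✓
Hits: s ∈ {10} → 1.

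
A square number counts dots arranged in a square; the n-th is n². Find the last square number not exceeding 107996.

Solve n² ≤ 107996 for integer n.
n = 328 gives 107584 ≤ 107996, while n = 329 gives 108241 > 107996; so the answer is 107584.

107584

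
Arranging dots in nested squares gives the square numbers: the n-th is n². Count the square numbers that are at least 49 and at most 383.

13

The n-th square number is n².
Smallest index with value ≥ 49: n = 7 (giving 49).
Largest index with value ≤ 383: n = 19 (giving 361).
Indices 7 through 19: 13 terms.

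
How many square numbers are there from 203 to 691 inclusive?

12

The n-th square number is n².
Smallest index with value ≥ 203: n = 15 (giving 225).
Largest index with value ≤ 691: n = 26 (giving 676).
Indices 15 through 26: 12 terms.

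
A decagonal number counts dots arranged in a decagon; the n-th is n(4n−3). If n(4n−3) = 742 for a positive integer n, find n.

14

Set n(4n−3) = 742, giving 4n² − 3n − 742 = 0.
The discriminant is 9 + 16·742 = 11881, and √11881 = 109.
So n = (3 + 109) / 8 = 112/8 = 14.
Check: 14·(4·14 − 3) = 742. ✓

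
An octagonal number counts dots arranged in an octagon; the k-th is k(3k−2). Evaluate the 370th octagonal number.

The 370th octagonal number is n(3n−2) with n = 370.
370·(3·370 − 2) = 370·1108 = 409960.

409960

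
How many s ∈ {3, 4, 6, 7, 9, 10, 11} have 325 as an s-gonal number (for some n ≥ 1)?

s = 3: P(3, 25) = 325. ✓
s = 4: P(4, 18) = 324 and P(4, 19) = 361; 325 is not s-gonal.
s = 6: P(6, 13) = 325. ✓
s = 7: P(7, 11) = 286 and P(7, 12) = 342; 325 is not s-gonal.
s = 9: P(9, 10) = 325. ✓
s = 10: P(10, 9) = 297 and P(10, 10) = 370; 325 is not s-gonal.
s = 11: P(11, 8) = 260 and P(11, 9) = 333; 325 is not s-gonal.
Hits: s ∈ {3, 6, 9} → 3.

3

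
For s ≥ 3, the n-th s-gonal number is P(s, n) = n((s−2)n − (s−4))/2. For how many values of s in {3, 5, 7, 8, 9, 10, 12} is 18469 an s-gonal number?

s = 3: P(3, 191) = 18336 and P(3, 192) = 18528; 18469 is not s-gonal.
s = 5: P(5, 111) = 18426 and P(5, 112) = 18760; 18469 is not s-gonal.
s = 7: P(7, 86) = 18361 and P(7, 87) = 18792; 18469 is not s-gonal.
s = 8: P(8, 78) = 18096 and P(8, 79) = 18565; 18469 is not s-gonal.
s = 9: P(9, 73) = 18469. ✓
s = 10: P(10, 68) = 18292 and P(10, 69) = 18837; 18469 is not s-gonal.
s = 12: P(12, 61) = 18361 and P(12, 62) = 18972; 18469 is not s-gonal.
Hits: s ∈ {9} → 1.

1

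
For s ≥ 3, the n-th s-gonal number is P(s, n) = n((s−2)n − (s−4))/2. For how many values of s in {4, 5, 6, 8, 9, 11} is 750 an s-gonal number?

s = 4: P(4, 27) = 729 and P(4, 28) = 784; 750 is not s-gonal.
s = 5: P(5, 22) = 715 and P(5, 23) = 782; 750 is not s-gonal.
s = 6: P(6, 19) = 703 and P(6, 20) = 780; 750 is not s-gonal.
s = 8: P(8, 16) = 736 and P(8, 17) = 833; 750 is not s-gonal.
s = 9: P(9, 15) = 750. ✓
s = 11: P(11, 13) = 715 and P(11, 14) = 833; 750 is not s-gonal.
Hits: s ∈ {9} → 1.

1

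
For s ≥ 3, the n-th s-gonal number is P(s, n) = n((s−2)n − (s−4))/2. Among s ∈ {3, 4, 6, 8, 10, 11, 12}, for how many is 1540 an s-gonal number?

s = 3: P(3, 55) = 1540. ✓
s = 4: P(4, 39) = 1521 and P(4, 40) = 1600; 1540 is not s-gonal.
s = 6: P(6, 28) = 1540. ✓
s = 8: P(8, 22) = 1408 and P(8, 23) = 1541; 1540 is not s-gonal.
s = 10: P(10, 20) = 1540. ✓
s = 11: P(11, 18) = 1395 and P(11, 19) = 1558; 1540 is not s-gonal.
s = 12: P(12, 17) = 1377 and P(12, 18) = 1548; 1540 is not s-gonal.
Hits: s ∈ {3, 6, 10} → 3.

3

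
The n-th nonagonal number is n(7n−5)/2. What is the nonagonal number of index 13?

The 13th nonagonal number is n(7n−5)/2 with n = 13.
13·(7·13 − 5)/2 = 13·86/2 = 13·43 = 559.

559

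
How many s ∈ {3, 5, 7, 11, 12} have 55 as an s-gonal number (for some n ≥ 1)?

s = 3: P(3, 10) = 55. ✓
s = 5: P(5, 6) = 51 and P(5, 7) = 70; 55 is not s-gonal.
s = 7: P(7, 5) = 55. ✓
s = 11: P(11, 3) = 30 and P(11, 4) = 58; 55 is not s-gonal.
s = 12: P(12, 3) = 33 and P(12, 4) = 64; 55 is not s-gonal.
Hits: s ∈ {3, 7} → 2.

2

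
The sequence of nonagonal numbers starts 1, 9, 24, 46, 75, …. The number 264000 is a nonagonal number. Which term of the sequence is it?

Set n(7n−5)/2 = 264000, giving 7n² − 5n − 528000 = 0.
The discriminant is 25 + 56·264000 = 14784025, and √14784025 = 3845.
So n = (5 + 3845) / 14 = 3850/14 = 275.
Check: 275·(7·275 − 5)/2 = 264000. ✓

275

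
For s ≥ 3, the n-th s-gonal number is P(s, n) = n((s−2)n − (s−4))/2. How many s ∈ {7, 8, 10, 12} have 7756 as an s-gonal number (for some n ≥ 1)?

s = 7: P(7, 56) = 7756. ✓
s = 8: P(8, 51) = 7701 and P(8, 52) = 8008; 7756 is not s-gonal.
s = 10: P(10, 44) = 7612 and P(10, 45) = 7965; 7756 is not s-gonal.
s = 12: P(12, 39) = 7449 and P(12, 40) = 7840; 7756 is not s-gonal.
Hits: s ∈ {7} → 1.

1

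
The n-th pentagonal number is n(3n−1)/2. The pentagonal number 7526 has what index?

71

Set n(3n−1)/2 = 7526, giving 3n² − n − 15052 = 0.
The discriminant is 1 + 24·7526 = 180625, and √180625 = 425.
So n = (1 + 425) / 6 = 426/6 = 71.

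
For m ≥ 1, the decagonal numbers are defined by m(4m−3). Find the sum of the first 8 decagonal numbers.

708

Σ i(4i−3) = 4Σi² − 3Σi over i = 1..8.
Σi = 36 and Σi² = 204.
4·204 − 3·36 = 708.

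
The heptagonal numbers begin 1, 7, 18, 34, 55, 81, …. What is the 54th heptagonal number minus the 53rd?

266

Consecutive heptagonal numbers differ by 5n − 4: here 5·54 − 4 = 266.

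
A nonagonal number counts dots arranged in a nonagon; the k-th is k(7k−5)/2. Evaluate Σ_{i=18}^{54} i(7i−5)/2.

179265

Σ i(7i−5)/2 = (7Σi² − 5Σi) / 2 over i = 18..54.
Σi = 1485 − 153 = 1332 and Σi² = 53955 − 1785 = 52170.
(7·52170 − 5·1332) / 2 = 358530/2 = 179265.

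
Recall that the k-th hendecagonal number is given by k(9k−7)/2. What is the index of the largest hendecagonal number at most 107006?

154

Solve n(9n−7)/2 ≤ 107006 for integer n.
n = 154 gives 106183 ≤ 107006, while n = 155 gives 107570 > 107006; so the answer is index 154.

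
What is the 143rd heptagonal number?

50908

The 143rd heptagonal number is n(5n−3)/2 with n = 143.
143·(5·143 − 3)/2 = 143·712/2 = 143·356 = 50908.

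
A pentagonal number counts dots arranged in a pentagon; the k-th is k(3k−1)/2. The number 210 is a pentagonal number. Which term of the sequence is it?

12

Set n(3n−1)/2 = 210, giving 3n² − n − 420 = 0.
So n = (1 + 71) / 6 = 72/6 = 12.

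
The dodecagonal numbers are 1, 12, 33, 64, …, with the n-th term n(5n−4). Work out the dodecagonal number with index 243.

The 243rd dodecagonal number is n(5n−4) with n = 243.
243·(5·243 − 4) = 243·1211 = 294273.

294273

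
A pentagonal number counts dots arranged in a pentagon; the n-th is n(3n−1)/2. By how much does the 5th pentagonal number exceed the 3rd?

5·(3·5 − 1)/2 = 35 and 3·(3·3 − 1)/2 = 12.
Difference: 35 − 12 = 23.

23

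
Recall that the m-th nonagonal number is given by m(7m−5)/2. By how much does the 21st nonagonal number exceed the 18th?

402

21·(7·21 − 5)/2 = 1491 and 18·(7·18 − 5)/2 = 1089.
Difference: 1491 − 1089 = 402.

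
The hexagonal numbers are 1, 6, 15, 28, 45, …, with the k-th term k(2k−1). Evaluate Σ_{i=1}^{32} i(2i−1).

Σ i(2i−1) = 2Σi² − Σi over i = 1..32.
Σi = 528 and Σi² = 11440.
2·11440 − 1·528 = 22352.

22352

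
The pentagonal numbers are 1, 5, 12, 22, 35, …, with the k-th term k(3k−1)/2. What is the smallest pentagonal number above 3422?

Solve n(3n−1)/2 > 3422 for integer n.
The largest n with value ≤ 3422 is 47 (since 3290 ≤ 3422 < 3432), so the first above is n = 48, value 3432.

3432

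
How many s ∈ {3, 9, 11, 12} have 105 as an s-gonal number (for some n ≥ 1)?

s = 3: P(3, 14) = 105. ✓
s = 9: P(9, 5) = 75 and P(9, 6) = 111; 105 is not s-gonal.
s = 11: P(11, 5) = 95 and P(11, 6) = 141; 105 is not s-gonal.
s = 12: P(12, 5) = 105. ✓
Hits: s ∈ {3, 12} → 2.

2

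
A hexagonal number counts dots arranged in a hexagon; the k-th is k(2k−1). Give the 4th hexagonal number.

28

The 4th hexagonal number is n(2n−1) with n = 4.
4·(2·4 − 1) = 4·7 = 28.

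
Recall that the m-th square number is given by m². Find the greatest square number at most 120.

Solve n² ≤ 120 for integer n.
n = 10 gives 100 ≤ 120, while n = 11 gives 121 > 120; so the answer is 100.

100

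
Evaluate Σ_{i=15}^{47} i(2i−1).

Σ i(2i−1) = 2Σi² − Σi over i = 15..47.
Σi = 1128 − 105 = 1023 and Σi² = 35720 − 1015 = 34705.
2·34705 − 1·1023 = 68387.

68387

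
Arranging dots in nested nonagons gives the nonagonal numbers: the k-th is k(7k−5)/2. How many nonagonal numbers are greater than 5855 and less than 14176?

The n-th nonagonal number is n(7n−5)/2.
Smallest index with value > 5855: n = 42 (giving 6069).
Largest index with value < 14176: n = 63 (giving 13734).
Indices 42 through 63: 22 terms.

22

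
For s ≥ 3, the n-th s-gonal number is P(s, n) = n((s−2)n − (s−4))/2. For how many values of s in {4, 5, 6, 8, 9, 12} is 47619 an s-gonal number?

s = 4: P(4, 218) = 47524 and P(4, 219) = 47961; 47619 is not s-gonal.
s = 5: P(5, 178) = 47437 and P(5, 179) = 47972; 47619 is not s-gonal.
s = 6: P(6, 154) = 47278 and P(6, 155) = 47895; 47619 is not s-gonal.
s = 8: P(8, 126) = 47376 and P(8, 127) = 48133; 47619 is not s-gonal.
s = 9: P(9, 117) = 47619. ✓
s = 12: P(12, 97) = 46657 and P(12, 98) = 47628; 47619 is not s-gonal.
Hits: s ∈ {9} → 1.

1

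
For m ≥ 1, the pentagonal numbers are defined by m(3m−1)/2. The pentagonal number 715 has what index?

22

Set n(3n−1)/2 = 715, giving 3n² − n − 1430 = 0.
The discriminant is 1 + 24·715 = 17161, and √17161 = 131.
So n = (1 + 131) / 6 = 132/6 = 22.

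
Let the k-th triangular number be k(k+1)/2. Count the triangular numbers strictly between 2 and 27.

The n-th triangular number is n(n+1)/2.
Smallest index with value > 2: n = 2 (giving 3).
Largest index with value < 27: n = 6 (giving 21).
Indices 2 through 6: 5 terms.

5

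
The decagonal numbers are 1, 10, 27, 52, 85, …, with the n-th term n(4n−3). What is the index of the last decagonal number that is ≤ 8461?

46

Solve n(4n−3) ≤ 8461 for integer n.
n = 46 gives 8326 ≤ 8461, while n = 47 gives 8695 > 8461; so the answer is index 46.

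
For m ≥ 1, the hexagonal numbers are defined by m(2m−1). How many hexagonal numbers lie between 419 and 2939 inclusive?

24

The n-th hexagonal number is n(2n−1).
Smallest index with value ≥ 419: n = 15 (giving 435).
Largest index with value ≤ 2939: n = 38 (giving 2850).
Indices 15 through 38: 24 terms.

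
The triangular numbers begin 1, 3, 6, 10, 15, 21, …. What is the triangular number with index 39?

780

The 39th triangular number is n(n+1)/2 with n = 39.
39·40/2 = 1560/2 = 780.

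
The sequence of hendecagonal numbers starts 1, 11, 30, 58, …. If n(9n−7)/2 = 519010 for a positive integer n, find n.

340

Set n(9n−7)/2 = 519010, giving 9n² − 7n − 1038020 = 0.
The discriminant is 49 + 72·519010 = 37368769, and √37368769 = 6113.
So n = (7 + 6113) / 18 = 6120/18 = 340.
Check: 340·(9·340 − 7)/2 = 519010. ✓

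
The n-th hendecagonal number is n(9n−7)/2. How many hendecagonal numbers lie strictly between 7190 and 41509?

The n-th hendecagonal number is n(9n−7)/2.
Smallest index with value > 7190: n = 41 (giving 7421).
Largest index with value < 41509: n = 96 (giving 41136).
Indices 41 through 96: 56 terms.

56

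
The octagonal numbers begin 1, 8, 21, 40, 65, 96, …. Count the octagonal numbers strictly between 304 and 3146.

The n-th octagonal number is n(3n−2).
Smallest index with value > 304: n = 11 (giving 341).
Largest index with value < 3146: n = 32 (giving 3008).
Indices 11 through 32: 22 terms.

22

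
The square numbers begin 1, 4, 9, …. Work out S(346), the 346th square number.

119716

The 346th square number is n² with n = 346.
346² = 119716.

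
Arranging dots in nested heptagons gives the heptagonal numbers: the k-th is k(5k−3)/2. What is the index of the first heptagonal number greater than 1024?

21

Solve n(5n−3)/2 > 1024 for integer n.
The largest n with value ≤ 1024 is 20 (since 970 ≤ 1024 < 1071), so the first above is n = 21, value 1071.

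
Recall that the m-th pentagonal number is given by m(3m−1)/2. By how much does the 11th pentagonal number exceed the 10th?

Consecutive pentagonal numbers differ by 3n − 2: here 3·11 − 2 = 31.

31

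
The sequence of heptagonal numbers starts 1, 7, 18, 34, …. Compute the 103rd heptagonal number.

26368

103·(5·103 − 3)/2 = 103·512/2 = 103·256 = 26368.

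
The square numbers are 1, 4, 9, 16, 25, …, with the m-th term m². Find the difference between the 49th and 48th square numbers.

n² − (n−1)² = 2n − 1, so 49² − 48² = 2·49 − 1 = 97.

97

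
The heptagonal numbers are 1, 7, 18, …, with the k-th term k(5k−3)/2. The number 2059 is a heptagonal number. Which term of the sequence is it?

Set n(5n−3)/2 = 2059, giving 5n² − 3n − 4118 = 0.
So n = (3 + 287) / 10 = 290/10 = 29.

29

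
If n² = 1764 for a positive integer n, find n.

We need n² = 1764, so n = √1764 = 42.
Check: 42² = 1764. ✓

42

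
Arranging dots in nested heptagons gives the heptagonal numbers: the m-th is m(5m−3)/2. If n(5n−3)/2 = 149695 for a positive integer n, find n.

Set n(5n−3)/2 = 149695, giving 5n² − 3n − 299390 = 0.
So n = (3 + 2447) / 10 = 2450/10 = 245.
Check: 245·(5·245 − 3)/2 = 149695. ✓

245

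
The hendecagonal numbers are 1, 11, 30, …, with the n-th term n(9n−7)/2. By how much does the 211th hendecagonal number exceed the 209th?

3773

211·(9·211 − 7)/2 = 199606 and 209·(9·209 − 7)/2 = 195833.
Difference: 199606 − 195833 = 3773.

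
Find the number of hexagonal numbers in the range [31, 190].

The n-th hexagonal number is n(2n−1).
Smallest index with value ≥ 31: n = 5 (giving 45).
Largest index with value ≤ 190: n = 10 (giving 190).
Indices 5 through 10: 6 terms.

6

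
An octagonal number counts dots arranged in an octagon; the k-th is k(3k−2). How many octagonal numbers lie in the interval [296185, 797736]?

The n-th octagonal number is n(3n−2).
Smallest index with value ≥ 296185: n = 315 (giving 297045).
Largest index with value ≤ 797736: n = 516 (giving 797736).
Indices 315 through 516: 202 terms.

202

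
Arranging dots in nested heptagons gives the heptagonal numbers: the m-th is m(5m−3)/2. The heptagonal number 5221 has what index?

46

Set n(5n−3)/2 = 5221, giving 5n² − 3n − 10442 = 0.
So n = (3 + 457) / 10 = 460/10 = 46.
Check: 46·(5·46 − 3)/2 = 5221. ✓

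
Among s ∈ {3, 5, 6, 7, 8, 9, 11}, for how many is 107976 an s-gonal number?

1

s = 3: P(3, 464) = 107880 and P(3, 465) = 108345; 107976 is not s-gonal.
s = 5: P(5, 268) = 107602 and P(5, 269) = 108407; 107976 is not s-gonal.
s = 6: P(6, 232) = 107416 and P(6, 233) = 108345; 107976 is not s-gonal.
s = 7: P(7, 208) = 107848 and P(7, 209) = 108889; 107976 is not s-gonal.
s = 8: P(8, 190) = 107920 and P(8, 191) = 109061; 107976 is not s-gonal.
s = 9: P(9, 176) = 107976. ✓
s = 11: P(11, 155) = 107570 and P(11, 156) = 108966; 107976 is not s-gonal.
Hits: s ∈ {9} → 1.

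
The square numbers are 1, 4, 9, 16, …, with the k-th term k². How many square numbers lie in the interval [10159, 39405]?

98

The n-th square number is n².
Smallest index with value ≥ 10159: n = 101 (giving 10201).
Largest index with value ≤ 39405: n = 198 (giving 39204).
Indices 101 through 198: 98 terms.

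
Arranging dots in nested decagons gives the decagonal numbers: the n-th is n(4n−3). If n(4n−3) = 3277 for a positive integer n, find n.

29

Set n(4n−3) = 3277, giving 4n² − 3n − 3277 = 0.
The discriminant is 9 + 16·3277 = 52441, and √52441 = 229.
So n = (3 + 229) / 8 = 232/8 = 29.
Check: 29·(4·29 − 3) = 3277. ✓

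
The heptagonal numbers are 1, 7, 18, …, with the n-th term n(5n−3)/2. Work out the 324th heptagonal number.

The 324th heptagonal number is n(5n−3)/2 with n = 324.
324·(5·324 − 3)/2 = 324·1617/2 = 261954.

261954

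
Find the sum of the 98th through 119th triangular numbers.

131131

Σ i(i+1)/2 = (Σi² + Σi) / 2 over i = 98..119.
Σi = 7140 − 4753 = 2387 and Σi² = 568820 − 308945 = 259875.
(1·259875 + 1·2387) / 2 = 262262/2 = 131131.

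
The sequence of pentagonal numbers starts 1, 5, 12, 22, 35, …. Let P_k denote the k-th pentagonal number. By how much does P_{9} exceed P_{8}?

Consecutive pentagonal numbers differ by 3n − 2: here 3·9 − 2 = 25.

25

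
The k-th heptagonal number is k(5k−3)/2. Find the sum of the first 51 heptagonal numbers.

Σ i(5i−3)/2 = (5Σi² − 3Σi) / 2 over i = 1..51.
Σi = 1326 and Σi² = 45526.
(5·45526 − 3·1326) / 2 = 223652/2 = 111826.

111826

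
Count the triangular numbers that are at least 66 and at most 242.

The n-th triangular number is n(n+1)/2.
Smallest index with value ≥ 66: n = 11 (giving 66).
Largest index with value ≤ 242: n = 21 (giving 231).
Indices 11 through 21: 11 terms.

11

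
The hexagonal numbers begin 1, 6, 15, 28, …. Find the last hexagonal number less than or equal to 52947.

Solve n(2n−1) ≤ 52947 for integer n.
n = 162 gives 52326 ≤ 52947, while n = 163 gives 52975 > 52947; so the answer is 52326.

52326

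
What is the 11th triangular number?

11·12/2 = 132/2 = 66.

66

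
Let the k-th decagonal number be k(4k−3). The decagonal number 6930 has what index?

Set n(4n−3) = 6930, giving 4n² − 3n − 6930 = 0.
The discriminant is 9 + 16·6930 = 110889, and √110889 = 333.
So n = (3 + 333) / 8 = 336/8 = 42.

42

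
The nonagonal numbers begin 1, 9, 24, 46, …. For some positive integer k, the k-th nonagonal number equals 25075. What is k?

Set n(7n−5)/2 = 25075, giving 7n² − 5n − 50150 = 0.
So n = (5 + 1185) / 14 = 1190/14 = 85.

85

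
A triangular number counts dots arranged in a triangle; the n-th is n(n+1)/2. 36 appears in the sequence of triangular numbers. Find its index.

8

Set n(n+1)/2 = 36, giving n² + n − 72 = 0.
The discriminant is 1 + 8·36 = 289, and √289 = 17.
So n = (-1 + 17) / 2 = 16/2 = 8.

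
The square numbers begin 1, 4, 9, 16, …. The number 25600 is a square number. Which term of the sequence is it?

We need n² = 25600, so n = √25600 = 160.

160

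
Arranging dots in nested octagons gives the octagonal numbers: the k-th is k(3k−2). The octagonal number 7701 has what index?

51

Set n(3n−2) = 7701, giving 3n² − 2n − 7701 = 0.
So n = (2 + 304) / 6 = 306/6 = 51.
Check: 51·(3·51 − 2) = 7701. ✓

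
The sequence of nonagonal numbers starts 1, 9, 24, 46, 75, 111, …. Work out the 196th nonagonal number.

133966

The 196th nonagonal number is n(7n−5)/2 with n = 196.
196·(7·196 − 5)/2 = 196·1367/2 = 133966.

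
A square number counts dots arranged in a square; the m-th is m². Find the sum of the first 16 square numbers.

Σ_{i=1}^{16} i² = 16·17·33/6 = 1496.

1496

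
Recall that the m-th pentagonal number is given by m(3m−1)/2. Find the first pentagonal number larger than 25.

Solve n(3n−1)/2 > 25 for integer n.
The largest n with value ≤ 25 is 4 (since 22 ≤ 25 < 35), so the first above is n = 5, value 35.

35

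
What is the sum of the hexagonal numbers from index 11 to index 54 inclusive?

105710

Σ i(2i−1) = 2Σi² − Σi over i = 11..54.
Σi = 1485 − 55 = 1430 and Σi² = 53955 − 385 = 53570.
2·53570 − 1·1430 = 105710.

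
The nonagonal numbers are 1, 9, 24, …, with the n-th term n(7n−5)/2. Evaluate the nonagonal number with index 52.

9334

The 52nd nonagonal number is n(7n−5)/2 with n = 52.
52·(7·52 − 5)/2 = 52·359/2 = 9334.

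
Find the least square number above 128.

Solve n² > 128 for integer n.
The largest n with value ≤ 128 is 11 (since 121 ≤ 128 < 144), so the first above is n = 12, value 144.

144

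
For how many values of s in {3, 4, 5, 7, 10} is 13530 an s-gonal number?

1

s = 3: P(3, 164) = 13530. ✓
s = 4: P(4, 116) = 13456 and P(4, 117) = 13689; 13530 is not s-gonal.
s = 5: P(5, 95) = 13490 and P(5, 96) = 13776; 13530 is not s-gonal.
s = 7: P(7, 73) = 13213 and P(7, 74) = 13579; 13530 is not s-gonal.
s = 10: P(10, 58) = 13282 and P(10, 59) = 13747; 13530 is not s-gonal.
Hits: s ∈ {3} → 1.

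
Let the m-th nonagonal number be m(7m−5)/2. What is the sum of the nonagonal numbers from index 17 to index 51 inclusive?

Σ i(7i−5)/2 = (7Σi² − 5Σi) / 2 over i = 17..51.
Σi = 1326 − 136 = 1190 and Σi² = 45526 − 1496 = 44030.
(7·44030 − 5·1190) / 2 = 302260/2 = 151130.

151130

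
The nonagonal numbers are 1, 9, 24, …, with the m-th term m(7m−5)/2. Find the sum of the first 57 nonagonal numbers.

217645

Σ i(7i−5)/2 = (7Σi² − 5Σi) / 2 over i = 1..57.
Σi = 1653 and Σi² = 63365.
(7·63365 − 5·1653) / 2 = 435290/2 = 217645.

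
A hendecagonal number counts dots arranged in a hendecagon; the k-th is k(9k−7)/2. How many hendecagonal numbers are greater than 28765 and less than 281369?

The n-th hendecagonal number is n(9n−7)/2.
Smallest index with value > 28765: n = 81 (giving 29241).
Largest index with value < 281369: n = 250 (giving 280375).
Indices 81 through 250: 170 terms.

170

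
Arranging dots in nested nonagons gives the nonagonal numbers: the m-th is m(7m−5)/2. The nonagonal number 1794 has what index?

23

Set n(7n−5)/2 = 1794, giving 7n² − 5n − 3588 = 0.
The discriminant is 25 + 56·1794 = 100489, and √100489 = 317.
So n = (5 + 317) / 14 = 322/14 = 23.
Check: 23·(7·23 − 5)/2 = 1794. ✓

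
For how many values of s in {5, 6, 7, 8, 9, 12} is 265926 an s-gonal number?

s = 5: P(5, 421) = 265651 and P(5, 422) = 266915; 265926 is not s-gonal.
s = 6: P(6, 364) = 264628 and P(6, 365) = 266085; 265926 is not s-gonal.
s = 7: P(7, 326) = 265201 and P(7, 327) = 266832; 265926 is not s-gonal.
s = 8: P(8, 298) = 265816 and P(8, 299) = 267605; 265926 is not s-gonal.
s = 9: P(9, 276) = 265926. ✓
s = 12: P(12, 231) = 265881 and P(12, 232) = 268192; 265926 is not s-gonal.
Hits: s ∈ {9} → 1.

1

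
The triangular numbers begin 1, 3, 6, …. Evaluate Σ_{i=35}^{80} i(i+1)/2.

81420

Σ i(i+1)/2 = (Σi² + Σi) / 2 over i = 35..80.
Σi = 3240 − 595 = 2645 and Σi² = 173880 − 13685 = 160195.
(1·160195 + 1·2645) / 2 = 162840/2 = 81420.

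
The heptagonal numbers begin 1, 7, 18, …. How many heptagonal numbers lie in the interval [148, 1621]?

18

The n-th heptagonal number is n(5n−3)/2.
Smallest index with value ≥ 148: n = 8 (giving 148).
Largest index with value ≤ 1621: n = 25 (giving 1525).
Indices 8 through 25: 18 terms.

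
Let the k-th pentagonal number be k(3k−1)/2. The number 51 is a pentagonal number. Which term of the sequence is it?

6

Set n(3n−1)/2 = 51, giving 3n² − n − 102 = 0.
The discriminant is 1 + 24·51 = 1225, and √1225 = 35.
So n = (1 + 35) / 6 = 36/6 = 6.
Check: 6·(3·6 − 1)/2 = 51. ✓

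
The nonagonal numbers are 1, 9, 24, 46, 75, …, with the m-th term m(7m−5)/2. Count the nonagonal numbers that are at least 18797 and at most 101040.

The n-th nonagonal number is n(7n−5)/2.
Smallest index with value ≥ 18797: n = 74 (giving 18981).
Largest index with value ≤ 101040: n = 170 (giving 100725).
Indices 74 through 170: 97 terms.

97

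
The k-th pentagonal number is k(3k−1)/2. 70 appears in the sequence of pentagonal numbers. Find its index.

7

Set n(3n−1)/2 = 70, giving 3n² − n − 140 = 0.
So n = (1 + 41) / 6 = 42/6 = 7.
Check: 7·(3·7 − 1)/2 = 70. ✓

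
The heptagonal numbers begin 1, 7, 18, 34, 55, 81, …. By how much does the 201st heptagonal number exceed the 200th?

Consecutive heptagonal numbers differ by 5n − 4: here 5·201 − 4 = 1001.

1001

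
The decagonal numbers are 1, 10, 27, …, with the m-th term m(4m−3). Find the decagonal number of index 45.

45·(4·45 − 3) = 45·177 = 7965.

7965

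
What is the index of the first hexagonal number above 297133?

386

Solve n(2n−1) > 297133 for integer n.
The largest n with value ≤ 297133 is 385 (since 296065 ≤ 297133 < 297606), so the first above is n = 386, value 297606.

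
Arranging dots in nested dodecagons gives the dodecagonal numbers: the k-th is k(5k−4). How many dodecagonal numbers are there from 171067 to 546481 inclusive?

146

The n-th dodecagonal number is n(5n−4).
Smallest index with value ≥ 171067: n = 186 (giving 172236).
Largest index with value ≤ 546481: n = 331 (giving 546481).
Indices 186 through 331: 146 terms.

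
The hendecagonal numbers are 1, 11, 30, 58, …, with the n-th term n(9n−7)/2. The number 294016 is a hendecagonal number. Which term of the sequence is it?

Set n(9n−7)/2 = 294016, giving 9n² − 7n − 588032 = 0.
The discriminant is 49 + 72·294016 = 21169201, and √21169201 = 4601.
So n = (7 + 4601) / 18 = 4608/18 = 256.

256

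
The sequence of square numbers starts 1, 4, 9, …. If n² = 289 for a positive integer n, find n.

We need n² = 289, so n = √289 = 17.
Check: 17² = 289. ✓

17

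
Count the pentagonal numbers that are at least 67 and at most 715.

The n-th pentagonal number is n(3n−1)/2.
Smallest index with value ≥ 67: n = 7 (giving 70).
Largest index with value ≤ 715: n = 22 (giving 715).
Indices 7 through 22: 16 terms.

16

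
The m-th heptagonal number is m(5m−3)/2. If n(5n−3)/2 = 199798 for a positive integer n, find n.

283

Set n(5n−3)/2 = 199798, giving 5n² − 3n − 399596 = 0.
The discriminant is 9 + 40·199798 = 7991929, and √7991929 = 2827.
So n = (3 + 2827) / 10 = 2830/10 = 283.
Check: 283·(5·283 − 3)/2 = 199798. ✓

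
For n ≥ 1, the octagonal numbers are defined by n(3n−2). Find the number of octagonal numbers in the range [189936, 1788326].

The n-th octagonal number is n(3n−2).
Smallest index with value ≥ 189936: n = 252 (giving 190008).
Largest index with value ≤ 1788326: n = 772 (giving 1786408).
Indices 252 through 772: 521 terms.

521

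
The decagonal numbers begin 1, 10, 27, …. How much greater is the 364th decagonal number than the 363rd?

2905

Consecutive decagonal numbers differ by 8n − 7: here 8·364 − 7 = 2905.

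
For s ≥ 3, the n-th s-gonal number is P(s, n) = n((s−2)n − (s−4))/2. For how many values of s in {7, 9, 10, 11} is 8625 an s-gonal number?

s = 7: P(7, 59) = 8614 and P(7, 60) = 8910; 8625 is not s-gonal.
s = 9: P(9, 50) = 8625. ✓
s = 10: P(10, 46) = 8326 and P(10, 47) = 8695; 8625 is not s-gonal.
s = 11: P(11, 44) = 8558 and P(11, 45) = 8955; 8625 is not s-gonal.
Hits: s ∈ {9} → 1.

1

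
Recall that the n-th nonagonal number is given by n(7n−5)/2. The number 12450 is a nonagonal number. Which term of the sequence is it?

Set n(7n−5)/2 = 12450, giving 7n² − 5n − 24900 = 0.
The discriminant is 25 + 56·12450 = 697225, and √697225 = 835.
So n = (5 + 835) / 14 = 840/14 = 60.

60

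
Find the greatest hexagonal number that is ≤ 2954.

Solve n(2n−1) ≤ 2954 for integer n.
n = 38 gives 2850 ≤ 2954, while n = 39 gives 3003 > 2954; so the answer is 2850.

2850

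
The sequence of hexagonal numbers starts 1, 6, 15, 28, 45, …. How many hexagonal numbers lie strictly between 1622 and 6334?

28

The n-th hexagonal number is n(2n−1).
Smallest index with value > 1622: n = 29 (giving 1653).
Largest index with value < 6334: n = 56 (giving 6216).
Indices 29 through 56: 28 terms.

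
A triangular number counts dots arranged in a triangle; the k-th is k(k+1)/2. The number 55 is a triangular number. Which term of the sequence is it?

Set n(n+1)/2 = 55, giving n² + n − 110 = 0.
So n = (-1 + 21) / 2 = 20/2 = 10.
Check: 10·11/2 = 55. ✓

10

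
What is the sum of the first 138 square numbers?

885569

Σ_{i=1}^{138} i² = 138·139·277/6 = 885569.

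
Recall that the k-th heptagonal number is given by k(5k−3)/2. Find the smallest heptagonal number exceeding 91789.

Solve n(5n−3)/2 > 91789 for integer n.
The largest n with value ≤ 91789 is 191 (since 90916 ≤ 91789 < 91872), so the first above is n = 192, value 91872.

91872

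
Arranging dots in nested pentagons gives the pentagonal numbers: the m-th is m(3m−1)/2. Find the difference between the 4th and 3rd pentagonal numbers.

Consecutive pentagonal numbers differ by 3n − 2: here 3·4 − 2 = 10.

10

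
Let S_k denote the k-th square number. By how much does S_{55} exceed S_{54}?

n² − (n−1)² = 2n − 1, so 55² − 54² = 2·55 − 1 = 109.

109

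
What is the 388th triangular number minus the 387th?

388

Consecutive triangular numbers differ by n: T_{388} − T_{387} = 388.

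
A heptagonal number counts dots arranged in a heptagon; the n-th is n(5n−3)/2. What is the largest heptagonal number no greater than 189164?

Solve n(5n−3)/2 ≤ 189164 for integer n.
n = 275 gives 188650 ≤ 189164, while n = 276 gives 190026 > 189164; so the answer is 188650.

188650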